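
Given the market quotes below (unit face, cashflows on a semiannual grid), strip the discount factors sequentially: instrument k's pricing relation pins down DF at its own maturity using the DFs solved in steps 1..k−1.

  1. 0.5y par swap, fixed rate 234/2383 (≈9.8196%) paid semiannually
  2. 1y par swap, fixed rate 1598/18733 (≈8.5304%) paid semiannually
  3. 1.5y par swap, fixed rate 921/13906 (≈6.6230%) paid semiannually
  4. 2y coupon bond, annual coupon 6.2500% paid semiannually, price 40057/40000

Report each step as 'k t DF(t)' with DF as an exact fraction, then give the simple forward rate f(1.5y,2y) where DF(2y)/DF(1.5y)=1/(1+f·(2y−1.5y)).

1 1/2 2383/2500
2 1 9201/10000
3 3/2 9079/10000
4 2 2217/2500
f(1.5y,2y) = ((9079/10000)/(2217/2500) − 1)/(1/2) = 211/4434 ≈ 4.7587%

step 1 [0.5y] swap r/2=117/2383: DF=(1 − 117/2383·(0))/(1+117/2383) = 2383/2500 ≈ 0.953200
step 2 [1y] swap r/2=799/18733: DF=(1 − 799/18733·(0.953200))/(1+799/18733) = 9201/10000 ≈ 0.920100
step 3 [1.5y] swap r/2=921/27812: DF=(1 − 921/27812·(0.953200+0.920100))/(1+921/27812) = 9079/10000 ≈ 0.907900
step 4 [2y] bond c/2=1/32: DF=(40057/40000 − 1/32·(0.953200+0.920100+0.907900))/(1+1/32) = 2217/2500 ≈ 0.886800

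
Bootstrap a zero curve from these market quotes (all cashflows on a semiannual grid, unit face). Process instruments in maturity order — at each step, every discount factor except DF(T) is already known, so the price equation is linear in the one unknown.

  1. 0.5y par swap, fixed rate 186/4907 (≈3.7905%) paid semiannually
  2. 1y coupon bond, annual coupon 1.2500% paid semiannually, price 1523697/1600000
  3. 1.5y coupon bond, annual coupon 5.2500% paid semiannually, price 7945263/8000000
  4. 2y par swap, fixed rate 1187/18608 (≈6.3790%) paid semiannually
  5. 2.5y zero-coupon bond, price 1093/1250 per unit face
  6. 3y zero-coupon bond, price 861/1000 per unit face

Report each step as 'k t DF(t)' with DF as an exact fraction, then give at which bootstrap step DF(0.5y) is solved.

step 1 [0.5y] swap r/2=93/4907: DF=(1 − 93/4907·(0))/(1+93/4907) = 4907/5000 ≈ 0.981400
step 2 [1y] bond c/2=1/160: DF=(1523697/1600000 − 1/160·(0.981400))/(1+1/160) = 9403/10000 ≈ 0.940300
step 3 [1.5y] bond c/2=21/800: DF=(7945263/8000000 − 21/800·(0.981400+0.940300))/(1+21/800) = 4593/5000 ≈ 0.918600
step 4 [2y] swap r/2=1187/37216: DF=(1 − 1187/37216·(0.981400+0.940300+0.918600))/(1+1187/37216) = 8813/10000 ≈ 0.881300
step 5 [2.5y] zero: DF = P = 1093/1250 ≈ 0.874400
step 6 [3y] zero: DF = P = 861/1000 ≈ 0.861000

1 1/2 4907/5000
2 1 9403/10000
3 3/2 4593/5000
4 2 8813/10000
5 5/2 1093/1250
6 3 861/1000
DF(0.5y) is solved at step 1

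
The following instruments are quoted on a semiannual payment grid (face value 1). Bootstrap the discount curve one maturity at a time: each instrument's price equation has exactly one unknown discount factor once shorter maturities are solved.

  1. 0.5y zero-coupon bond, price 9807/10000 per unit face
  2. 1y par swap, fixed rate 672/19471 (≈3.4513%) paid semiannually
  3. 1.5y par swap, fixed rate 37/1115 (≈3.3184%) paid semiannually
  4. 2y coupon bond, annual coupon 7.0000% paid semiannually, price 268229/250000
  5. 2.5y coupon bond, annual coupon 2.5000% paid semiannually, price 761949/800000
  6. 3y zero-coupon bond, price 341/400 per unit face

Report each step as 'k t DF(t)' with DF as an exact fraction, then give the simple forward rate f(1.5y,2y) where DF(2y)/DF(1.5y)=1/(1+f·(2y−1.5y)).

step 1 [0.5y] zero: DF = P = 9807/10000 ≈ 0.980700
step 2 [1y] swap r/2=336/19471: DF=(1 − 336/19471·(0.980700))/(1+336/19471) = 604/625 ≈ 0.966400
step 3 [1.5y] swap r/2=37/2230: DF=(1 − 37/2230·(0.980700+0.966400))/(1+37/2230) = 9519/10000 ≈ 0.951900
step 4 [2y] bond c/2=7/200: DF=(268229/250000 − 7/200·(0.980700+0.966400+0.951900))/(1+7/200) = 4693/5000 ≈ 0.938600
step 5 [2.5y] bond c/2=1/80: DF=(761949/800000 − 1/80·(0.980700+0.966400+0.951900+0.938600))/(1+1/80) = 8933/10000 ≈ 0.893300
step 6 [3y] zero: DF = P = 341/400 ≈ 0.852500

1 1/2 9807/10000
2 1 604/625
3 3/2 9519/10000
4 2 4693/5000
5 5/2 8933/10000
6 3 341/400
f(1.5y,2y) = ((9519/10000)/(4693/5000) − 1)/(1/2) = 7/247 ≈ 2.8340%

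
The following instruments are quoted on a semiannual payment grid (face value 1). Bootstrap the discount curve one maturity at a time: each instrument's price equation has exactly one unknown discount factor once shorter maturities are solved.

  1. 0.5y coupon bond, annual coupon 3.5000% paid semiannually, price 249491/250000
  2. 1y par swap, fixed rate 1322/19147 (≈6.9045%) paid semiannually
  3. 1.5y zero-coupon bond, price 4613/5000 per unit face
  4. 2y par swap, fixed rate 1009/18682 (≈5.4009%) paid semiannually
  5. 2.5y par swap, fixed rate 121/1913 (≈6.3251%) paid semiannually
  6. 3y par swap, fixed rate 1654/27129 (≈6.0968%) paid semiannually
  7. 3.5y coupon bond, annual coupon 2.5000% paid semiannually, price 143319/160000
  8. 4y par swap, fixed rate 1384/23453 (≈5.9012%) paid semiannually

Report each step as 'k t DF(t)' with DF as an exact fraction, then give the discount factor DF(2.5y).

step 1 [0.5y] bond c/2=7/400: DF=(249491/250000 − 7/400·(0))/(1+7/400) = 613/625 ≈ 0.980800
step 2 [1y] swap r/2=661/19147: DF=(1 − 661/19147·(0.980800))/(1+661/19147) = 9339/10000 ≈ 0.933900
step 3 [1.5y] zero: DF = P = 4613/5000 ≈ 0.922600
step 4 [2y] swap r/2=1009/37364: DF=(1 − 1009/37364·(0.980800+0.933900+0.922600))/(1+1009/37364) = 8991/10000 ≈ 0.899100
step 5 [2.5y] swap r/2=121/3826: DF=(1 − 121/3826·(0.980800+0.933900+0.922600+0.899100))/(1+121/3826) = 2137/2500 ≈ 0.854800
step 6 [3y] swap r/2=827/27129: DF=(1 − 827/27129·(0.980800+0.933900+0.922600+0.899100+0.854800))/(1+827/27129) = 4173/5000 ≈ 0.834600
step 7 [3.5y] bond c/2=1/80: DF=(143319/160000 − 1/80·(0.980800+0.933900+0.922600+0.899100+0.854800+0.834600))/(1+1/80) = 8177/10000 ≈ 0.817700
step 8 [4y] swap r/2=692/23453: DF=(1 − 692/23453·(0.980800+0.933900+0.922600+0.899100+0.854800+0.834600+0.817700))/(1+692/23453) = 1981/2500 ≈ 0.792400

1 1/2 613/625
2 1 9339/10000
3 3/2 4613/5000
4 2 8991/10000
5 5/2 2137/2500
6 3 4173/5000
7 7/2 8177/10000
8 4 1981/2500
DF(2.5y) = 2137/2500 ≈ 0.854800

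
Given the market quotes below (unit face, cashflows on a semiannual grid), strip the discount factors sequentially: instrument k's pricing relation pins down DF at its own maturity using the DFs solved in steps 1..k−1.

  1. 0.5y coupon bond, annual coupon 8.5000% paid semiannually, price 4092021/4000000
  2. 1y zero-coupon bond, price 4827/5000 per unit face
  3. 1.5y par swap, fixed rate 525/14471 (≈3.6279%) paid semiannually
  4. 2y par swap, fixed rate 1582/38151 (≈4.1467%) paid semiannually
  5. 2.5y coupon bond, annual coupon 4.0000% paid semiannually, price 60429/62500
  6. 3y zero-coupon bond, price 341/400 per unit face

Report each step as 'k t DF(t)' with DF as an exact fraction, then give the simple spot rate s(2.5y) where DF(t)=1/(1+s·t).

1 1/2 9813/10000
2 1 4827/5000
3 3/2 379/400
4 2 9209/10000
5 5/2 8731/10000
6 3 341/400
s(2.5y) = (1/(8731/10000) − 1)/(5/2) = 2538/43655 ≈ 5.8138%

step 1 [0.5y] bond c/2=17/400: DF=(4092021/4000000 − 17/400·(0))/(1+17/400) = 9813/10000 ≈ 0.981300
step 2 [1y] zero: DF = P = 4827/5000 ≈ 0.965400
step 3 [1.5y] swap r/2=525/28942: DF=(1 − 525/28942·(0.981300+0.965400))/(1+525/28942) = 379/400 ≈ 0.947500
step 4 [2y] swap r/2=791/38151: DF=(1 − 791/38151·(0.981300+0.965400+0.947500))/(1+791/38151) = 9209/10000 ≈ 0.920900
step 5 [2.5y] bond c/2=1/50: DF=(60429/62500 − 1/50·(0.981300+0.965400+0.947500+0.920900))/(1+1/50) = 8731/10000 ≈ 0.873100
step 6 [3y] zero: DF = P = 341/400 ≈ 0.852500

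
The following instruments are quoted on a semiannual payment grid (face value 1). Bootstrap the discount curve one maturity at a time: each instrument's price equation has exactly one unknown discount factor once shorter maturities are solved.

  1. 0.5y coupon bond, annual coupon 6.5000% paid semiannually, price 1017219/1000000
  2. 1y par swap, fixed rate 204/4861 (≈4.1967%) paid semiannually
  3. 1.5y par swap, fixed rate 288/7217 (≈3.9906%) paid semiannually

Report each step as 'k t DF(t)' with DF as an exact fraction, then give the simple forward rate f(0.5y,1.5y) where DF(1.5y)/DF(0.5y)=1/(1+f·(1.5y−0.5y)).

step 1 [0.5y] bond c/2=13/400: DF=(1017219/1000000 − 13/400·(0))/(1+13/400) = 2463/2500 ≈ 0.985200
step 2 [1y] swap r/2=102/4861: DF=(1 − 102/4861·(0.985200))/(1+102/4861) = 1199/1250 ≈ 0.959200
step 3 [1.5y] swap r/2=144/7217: DF=(1 − 144/7217·(0.985200+0.959200))/(1+144/7217) = 589/625 ≈ 0.942400

1 1/2 2463/2500
2 1 1199/1250
3 3/2 589/625
f(0.5y,1.5y) = ((2463/2500)/(589/625) − 1)/(1) = 107/2356 ≈ 4.5416%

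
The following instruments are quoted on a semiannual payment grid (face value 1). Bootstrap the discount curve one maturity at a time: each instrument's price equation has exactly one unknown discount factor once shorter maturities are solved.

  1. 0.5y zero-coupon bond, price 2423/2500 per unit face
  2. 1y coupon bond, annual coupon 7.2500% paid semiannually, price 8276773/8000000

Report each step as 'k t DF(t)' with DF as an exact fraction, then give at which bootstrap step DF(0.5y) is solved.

step 1 [0.5y] zero: DF = P = 2423/2500 ≈ 0.969200
step 2 [1y] bond c/2=29/800: DF=(8276773/8000000 − 29/800·(0.969200))/(1+29/800) = 1929/2000 ≈ 0.964500

1 1/2 2423/2500
2 1 1929/2000
DF(0.5y) is solved at step 1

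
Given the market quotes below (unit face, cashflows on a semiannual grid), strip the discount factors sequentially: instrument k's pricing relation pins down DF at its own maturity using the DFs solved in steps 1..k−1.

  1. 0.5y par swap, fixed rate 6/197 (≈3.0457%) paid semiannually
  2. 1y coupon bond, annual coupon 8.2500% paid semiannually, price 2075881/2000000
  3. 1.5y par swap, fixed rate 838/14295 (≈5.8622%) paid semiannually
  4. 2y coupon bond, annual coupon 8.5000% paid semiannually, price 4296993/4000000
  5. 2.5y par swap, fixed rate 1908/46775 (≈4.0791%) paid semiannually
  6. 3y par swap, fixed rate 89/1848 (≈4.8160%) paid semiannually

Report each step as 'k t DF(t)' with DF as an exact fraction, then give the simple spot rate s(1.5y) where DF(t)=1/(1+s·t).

1 1/2 197/200
2 1 4789/5000
3 3/2 4581/5000
4 2 9139/10000
5 5/2 4523/5000
6 3 1733/2000
s(1.5y) = (1/(4581/5000) − 1)/(3/2) = 838/13743 ≈ 6.0976%

step 1 [0.5y] swap r/2=3/197: DF=(1 − 3/197·(0))/(1+3/197) = 197/200 ≈ 0.985000
step 2 [1y] bond c/2=33/800: DF=(2075881/2000000 − 33/800·(0.985000))/(1+33/800) = 4789/5000 ≈ 0.957800
step 3 [1.5y] swap r/2=419/14295: DF=(1 − 419/14295·(0.985000+0.957800))/(1+419/14295) = 4581/5000 ≈ 0.916200
step 4 [2y] bond c/2=17/400: DF=(4296993/4000000 − 17/400·(0.985000+0.957800+0.916200))/(1+17/400) = 9139/10000 ≈ 0.913900
step 5 [2.5y] swap r/2=954/46775: DF=(1 − 954/46775·(0.985000+0.957800+0.916200+0.913900))/(1+954/46775) = 4523/5000 ≈ 0.904600
step 6 [3y] swap r/2=89/3696: DF=(1 − 89/3696·(0.985000+0.957800+0.916200+0.913900+0.904600))/(1+89/3696) = 1733/2000 ≈ 0.866500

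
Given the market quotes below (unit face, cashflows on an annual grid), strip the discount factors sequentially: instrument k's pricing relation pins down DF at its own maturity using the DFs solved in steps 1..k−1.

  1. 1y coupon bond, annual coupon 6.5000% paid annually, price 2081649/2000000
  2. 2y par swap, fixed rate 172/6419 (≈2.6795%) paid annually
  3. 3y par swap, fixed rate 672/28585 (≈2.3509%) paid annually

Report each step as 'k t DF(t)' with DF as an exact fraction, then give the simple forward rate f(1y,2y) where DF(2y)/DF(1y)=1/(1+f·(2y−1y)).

step 1 [1y] bond c/1=13/200: DF=(2081649/2000000 − 13/200·(0))/(1+13/200) = 9773/10000 ≈ 0.977300
step 2 [2y] swap r/1=172/6419: DF=(1 − 172/6419·(0.977300))/(1+172/6419) = 2371/2500 ≈ 0.948400
step 3 [3y] swap r/1=672/28585: DF=(1 − 672/28585·(0.977300+0.948400))/(1+672/28585) = 583/625 ≈ 0.932800

1 1 9773/10000
2 2 2371/2500
3 3 583/625
f(1y,2y) = ((9773/10000)/(2371/2500) − 1)/(1) = 289/9484 ≈ 3.0472%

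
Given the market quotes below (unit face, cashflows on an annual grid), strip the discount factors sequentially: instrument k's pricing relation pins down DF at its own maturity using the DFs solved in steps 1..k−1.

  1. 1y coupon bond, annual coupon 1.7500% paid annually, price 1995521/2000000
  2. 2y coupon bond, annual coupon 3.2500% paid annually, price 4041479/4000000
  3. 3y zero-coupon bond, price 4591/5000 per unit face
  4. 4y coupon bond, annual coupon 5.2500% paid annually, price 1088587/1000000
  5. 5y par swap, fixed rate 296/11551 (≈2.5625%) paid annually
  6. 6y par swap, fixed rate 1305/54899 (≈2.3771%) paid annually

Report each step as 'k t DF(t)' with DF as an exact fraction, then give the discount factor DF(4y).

step 1 [1y] bond c/1=7/400: DF=(1995521/2000000 − 7/400·(0))/(1+7/400) = 4903/5000 ≈ 0.980600
step 2 [2y] bond c/1=13/400: DF=(4041479/4000000 − 13/400·(0.980600))/(1+13/400) = 9477/10000 ≈ 0.947700
step 3 [3y] zero: DF = P = 4591/5000 ≈ 0.918200
step 4 [4y] bond c/1=21/400: DF=(1088587/1000000 − 21/400·(0.980600+0.947700+0.918200))/(1+21/400) = 8923/10000 ≈ 0.892300
step 5 [5y] swap r/1=296/11551: DF=(1 − 296/11551·(0.980600+0.947700+0.918200+0.892300))/(1+296/11551) = 551/625 ≈ 0.881600
step 6 [6y] swap r/1=1305/54899: DF=(1 − 1305/54899·(0.980600+0.947700+0.918200+0.892300+0.881600))/(1+1305/54899) = 1739/2000 ≈ 0.869500

1 1 4903/5000
2 2 9477/10000
3 3 4591/5000
4 4 8923/10000
5 5 551/625
6 6 1739/2000
DF(4y) = 8923/10000 ≈ 0.892300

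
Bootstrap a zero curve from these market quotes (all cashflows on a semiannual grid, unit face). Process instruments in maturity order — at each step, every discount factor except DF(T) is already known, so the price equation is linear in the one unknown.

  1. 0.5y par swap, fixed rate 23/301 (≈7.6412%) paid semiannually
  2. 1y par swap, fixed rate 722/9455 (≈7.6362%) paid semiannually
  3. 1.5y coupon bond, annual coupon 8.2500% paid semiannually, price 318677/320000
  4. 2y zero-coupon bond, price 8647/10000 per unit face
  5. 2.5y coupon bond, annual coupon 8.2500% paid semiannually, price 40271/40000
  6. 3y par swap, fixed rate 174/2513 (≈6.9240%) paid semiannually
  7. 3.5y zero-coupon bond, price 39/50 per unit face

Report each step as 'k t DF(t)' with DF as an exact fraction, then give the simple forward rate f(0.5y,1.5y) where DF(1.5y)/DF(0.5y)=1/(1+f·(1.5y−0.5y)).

step 1 [0.5y] swap r/2=23/602: DF=(1 − 23/602·(0))/(1+23/602) = 602/625 ≈ 0.963200
step 2 [1y] swap r/2=361/9455: DF=(1 − 361/9455·(0.963200))/(1+361/9455) = 4639/5000 ≈ 0.927800
step 3 [1.5y] bond c/2=33/800: DF=(318677/320000 − 33/800·(0.963200+0.927800))/(1+33/800) = 1763/2000 ≈ 0.881500
step 4 [2y] zero: DF = P = 8647/10000 ≈ 0.864700
step 5 [2.5y] bond c/2=33/800: DF=(40271/40000 − 33/800·(0.963200+0.927800+0.881500+0.864700))/(1+33/800) = 2057/2500 ≈ 0.822800
step 6 [3y] swap r/2=87/2513: DF=(1 − 87/2513·(0.963200+0.927800+0.881500+0.864700+0.822800))/(1+87/2513) = 8173/10000 ≈ 0.817300
step 7 [3.5y] zero: DF = P = 39/50 ≈ 0.780000

1 1/2 602/625
2 1 4639/5000
3 3/2 1763/2000
4 2 8647/10000
5 5/2 2057/2500
6 3 8173/10000
7 7/2 39/50
f(0.5y,1.5y) = ((602/625)/(1763/2000) − 1)/(1) = 19/205 ≈ 9.2683%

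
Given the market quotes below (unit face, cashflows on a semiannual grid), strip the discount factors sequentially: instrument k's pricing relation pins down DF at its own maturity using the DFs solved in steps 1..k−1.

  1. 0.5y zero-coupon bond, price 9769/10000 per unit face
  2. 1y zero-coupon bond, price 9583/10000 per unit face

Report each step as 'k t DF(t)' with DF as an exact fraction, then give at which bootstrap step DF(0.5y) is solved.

1 1/2 9769/10000
2 1 9583/10000
DF(0.5y) is solved at step 1

step 1 [0.5y] zero: DF = P = 9769/10000 ≈ 0.976900
step 2 [1y] zero: DF = P = 9583/10000 ≈ 0.958300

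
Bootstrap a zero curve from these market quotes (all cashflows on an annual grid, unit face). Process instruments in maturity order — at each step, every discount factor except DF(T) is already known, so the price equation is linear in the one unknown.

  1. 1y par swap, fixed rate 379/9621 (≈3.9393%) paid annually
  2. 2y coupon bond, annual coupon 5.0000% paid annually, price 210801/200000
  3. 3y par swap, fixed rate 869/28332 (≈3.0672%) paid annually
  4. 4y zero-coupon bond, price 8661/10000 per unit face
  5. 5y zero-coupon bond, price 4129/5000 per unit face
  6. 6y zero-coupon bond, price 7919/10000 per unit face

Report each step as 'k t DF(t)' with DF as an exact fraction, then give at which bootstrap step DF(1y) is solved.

1 1 9621/10000
2 2 479/500
3 3 9131/10000
4 4 8661/10000
5 5 4129/5000
6 6 7919/10000
DF(1y) is solved at step 1

step 1 [1y] swap r/1=379/9621: DF=(1 − 379/9621·(0))/(1+379/9621) = 9621/10000 ≈ 0.962100
step 2 [2y] bond c/1=1/20: DF=(210801/200000 − 1/20·(0.962100))/(1+1/20) = 479/500 ≈ 0.958000
step 3 [3y] swap r/1=869/28332: DF=(1 − 869/28332·(0.962100+0.958000))/(1+869/28332) = 9131/10000 ≈ 0.913100
step 4 [4y] zero: DF = P = 8661/10000 ≈ 0.866100
step 5 [5y] zero: DF = P = 4129/5000 ≈ 0.825800
step 6 [6y] zero: DF = P = 7919/10000 ≈ 0.791900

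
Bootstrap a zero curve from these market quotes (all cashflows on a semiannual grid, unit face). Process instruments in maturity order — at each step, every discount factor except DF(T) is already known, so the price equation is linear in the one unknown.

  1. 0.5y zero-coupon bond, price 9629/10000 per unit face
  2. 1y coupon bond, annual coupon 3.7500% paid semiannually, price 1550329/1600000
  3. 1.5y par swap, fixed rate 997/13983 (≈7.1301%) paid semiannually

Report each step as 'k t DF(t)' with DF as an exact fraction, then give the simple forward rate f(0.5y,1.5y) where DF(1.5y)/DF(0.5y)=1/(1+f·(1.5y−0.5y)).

1 1/2 9629/10000
2 1 4667/5000
3 3/2 9003/10000
f(0.5y,1.5y) = ((9629/10000)/(9003/10000) − 1)/(1) = 626/9003 ≈ 6.9532%

step 1 [0.5y] zero: DF = P = 9629/10000 ≈ 0.962900
step 2 [1y] bond c/2=3/160: DF=(1550329/1600000 − 3/160·(0.962900))/(1+3/160) = 4667/5000 ≈ 0.933400
step 3 [1.5y] swap r/2=997/27966: DF=(1 − 997/27966·(0.962900+0.933400))/(1+997/27966) = 9003/10000 ≈ 0.900300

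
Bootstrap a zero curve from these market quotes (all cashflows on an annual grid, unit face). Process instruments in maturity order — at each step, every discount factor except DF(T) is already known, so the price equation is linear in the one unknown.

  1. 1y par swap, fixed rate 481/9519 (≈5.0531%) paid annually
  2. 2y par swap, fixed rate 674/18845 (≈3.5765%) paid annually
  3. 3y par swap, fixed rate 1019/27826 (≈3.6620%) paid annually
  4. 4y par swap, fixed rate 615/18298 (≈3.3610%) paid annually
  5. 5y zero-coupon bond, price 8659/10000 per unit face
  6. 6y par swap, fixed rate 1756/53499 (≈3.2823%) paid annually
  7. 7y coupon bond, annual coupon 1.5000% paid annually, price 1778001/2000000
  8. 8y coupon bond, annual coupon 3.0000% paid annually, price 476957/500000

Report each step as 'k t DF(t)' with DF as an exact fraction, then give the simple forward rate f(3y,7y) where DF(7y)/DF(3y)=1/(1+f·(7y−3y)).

1 1 9519/10000
2 2 4663/5000
3 3 8981/10000
4 4 877/1000
5 5 8659/10000
6 6 2061/2500
7 7 498/625
8 8 7471/10000
f(3y,7y) = ((8981/10000)/(498/625) − 1)/(4) = 1013/31872 ≈ 3.1783%

step 1 [1y] swap r/1=481/9519: DF=(1 − 481/9519·(0))/(1+481/9519) = 9519/10000 ≈ 0.951900
step 2 [2y] swap r/1=674/18845: DF=(1 − 674/18845·(0.951900))/(1+674/18845) = 4663/5000 ≈ 0.932600
step 3 [3y] swap r/1=1019/27826: DF=(1 − 1019/27826·(0.951900+0.932600))/(1+1019/27826) = 8981/10000 ≈ 0.898100
step 4 [4y] swap r/1=615/18298: DF=(1 − 615/18298·(0.951900+0.932600+0.898100))/(1+615/18298) = 877/1000 ≈ 0.877000
step 5 [5y] zero: DF = P = 8659/10000 ≈ 0.865900
step 6 [6y] swap r/1=1756/53499: DF=(1 − 1756/53499·(0.951900+0.932600+0.898100+0.877000+0.865900))/(1+1756/53499) = 2061/2500 ≈ 0.824400
step 7 [7y] bond c/1=3/200: DF=(1778001/2000000 − 3/200·(0.951900+0.932600+0.898100+0.877000+0.865900+0.824400))/(1+3/200) = 498/625 ≈ 0.796800
step 8 [8y] bond c/1=3/100: DF=(476957/500000 − 3/100·(0.951900+0.932600+0.898100+0.877000+0.865900+0.824400+0.796800))/(1+3/100) = 7471/10000 ≈ 0.747100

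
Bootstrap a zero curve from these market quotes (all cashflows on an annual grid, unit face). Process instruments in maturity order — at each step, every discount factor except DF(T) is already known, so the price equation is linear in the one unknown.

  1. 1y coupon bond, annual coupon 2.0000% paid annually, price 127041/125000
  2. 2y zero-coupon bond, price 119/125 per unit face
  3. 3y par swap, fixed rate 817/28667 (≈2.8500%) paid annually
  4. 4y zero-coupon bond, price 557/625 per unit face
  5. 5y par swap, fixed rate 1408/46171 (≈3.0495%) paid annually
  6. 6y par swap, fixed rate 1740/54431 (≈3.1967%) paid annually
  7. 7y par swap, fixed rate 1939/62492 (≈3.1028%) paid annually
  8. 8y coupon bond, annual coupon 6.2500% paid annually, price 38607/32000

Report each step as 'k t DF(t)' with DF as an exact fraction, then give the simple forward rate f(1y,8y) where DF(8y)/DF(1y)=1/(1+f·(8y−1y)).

step 1 [1y] bond c/1=1/50: DF=(127041/125000 − 1/50·(0))/(1+1/50) = 2491/2500 ≈ 0.996400
step 2 [2y] zero: DF = P = 119/125 ≈ 0.952000
step 3 [3y] swap r/1=817/28667: DF=(1 − 817/28667·(0.996400+0.952000))/(1+817/28667) = 9183/10000 ≈ 0.918300
step 4 [4y] zero: DF = P = 557/625 ≈ 0.891200
step 5 [5y] swap r/1=1408/46171: DF=(1 − 1408/46171·(0.996400+0.952000+0.918300+0.891200))/(1+1408/46171) = 537/625 ≈ 0.859200
step 6 [6y] swap r/1=1740/54431: DF=(1 − 1740/54431·(0.996400+0.952000+0.918300+0.891200+0.859200))/(1+1740/54431) = 413/500 ≈ 0.826000
step 7 [7y] swap r/1=1939/62492: DF=(1 − 1939/62492·(0.996400+0.952000+0.918300+0.891200+0.859200+0.826000))/(1+1939/62492) = 8061/10000 ≈ 0.806100
step 8 [8y] bond c/1=1/16: DF=(38607/32000 − 1/16·(0.996400+0.952000+0.918300+0.891200+0.859200+0.826000+0.806100))/(1+1/16) = 7679/10000 ≈ 0.767900

1 1 2491/2500
2 2 119/125
3 3 9183/10000
4 4 557/625
5 5 537/625
6 6 413/500
7 7 8061/10000
8 8 7679/10000
f(1y,8y) = ((2491/2500)/(7679/10000) − 1)/(7) = 2285/53753 ≈ 4.2509%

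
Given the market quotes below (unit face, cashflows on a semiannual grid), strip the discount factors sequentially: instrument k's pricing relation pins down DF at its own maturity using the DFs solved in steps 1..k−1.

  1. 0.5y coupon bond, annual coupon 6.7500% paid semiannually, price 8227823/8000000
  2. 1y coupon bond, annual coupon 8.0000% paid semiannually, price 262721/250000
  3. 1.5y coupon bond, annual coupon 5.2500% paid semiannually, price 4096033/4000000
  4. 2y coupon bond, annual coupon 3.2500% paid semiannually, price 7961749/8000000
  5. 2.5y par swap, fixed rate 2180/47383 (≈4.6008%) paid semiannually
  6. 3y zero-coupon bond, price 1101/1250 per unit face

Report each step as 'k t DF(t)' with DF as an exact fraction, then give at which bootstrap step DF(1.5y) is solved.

step 1 [0.5y] bond c/2=27/800: DF=(8227823/8000000 − 27/800·(0))/(1+27/800) = 9949/10000 ≈ 0.994900
step 2 [1y] bond c/2=1/25: DF=(262721/250000 − 1/25·(0.994900))/(1+1/25) = 4861/5000 ≈ 0.972200
step 3 [1.5y] bond c/2=21/800: DF=(4096033/4000000 − 21/800·(0.994900+0.972200))/(1+21/800) = 379/400 ≈ 0.947500
step 4 [2y] bond c/2=13/800: DF=(7961749/8000000 − 13/800·(0.994900+0.972200+0.947500))/(1+13/800) = 9327/10000 ≈ 0.932700
step 5 [2.5y] swap r/2=1090/47383: DF=(1 − 1090/47383·(0.994900+0.972200+0.947500+0.932700))/(1+1090/47383) = 891/1000 ≈ 0.891000
step 6 [3y] zero: DF = P = 1101/1250 ≈ 0.880800

1 1/2 9949/10000
2 1 4861/5000
3 3/2 379/400
4 2 9327/10000
5 5/2 891/1000
6 3 1101/1250
DF(1.5y) is solved at step 3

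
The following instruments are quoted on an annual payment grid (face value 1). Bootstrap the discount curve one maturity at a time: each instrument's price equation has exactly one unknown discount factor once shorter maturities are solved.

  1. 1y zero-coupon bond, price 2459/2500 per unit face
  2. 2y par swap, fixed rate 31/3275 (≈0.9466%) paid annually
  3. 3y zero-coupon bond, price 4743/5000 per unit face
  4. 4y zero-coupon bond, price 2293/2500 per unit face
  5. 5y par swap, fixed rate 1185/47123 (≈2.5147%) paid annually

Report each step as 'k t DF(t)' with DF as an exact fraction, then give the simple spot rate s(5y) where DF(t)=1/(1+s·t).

1 1 2459/2500
2 2 4907/5000
3 3 4743/5000
4 4 2293/2500
5 5 1763/2000
s(5y) = (1/(1763/2000) − 1)/(5) = 237/8815 ≈ 2.6886%

step 1 [1y] zero: DF = P = 2459/2500 ≈ 0.983600
step 2 [2y] swap r/1=31/3275: DF=(1 − 31/3275·(0.983600))/(1+31/3275) = 4907/5000 ≈ 0.981400
step 3 [3y] zero: DF = P = 4743/5000 ≈ 0.948600
step 4 [4y] zero: DF = P = 2293/2500 ≈ 0.917200
step 5 [5y] swap r/1=1185/47123: DF=(1 − 1185/47123·(0.983600+0.981400+0.948600+0.917200))/(1+1185/47123) = 1763/2000 ≈ 0.881500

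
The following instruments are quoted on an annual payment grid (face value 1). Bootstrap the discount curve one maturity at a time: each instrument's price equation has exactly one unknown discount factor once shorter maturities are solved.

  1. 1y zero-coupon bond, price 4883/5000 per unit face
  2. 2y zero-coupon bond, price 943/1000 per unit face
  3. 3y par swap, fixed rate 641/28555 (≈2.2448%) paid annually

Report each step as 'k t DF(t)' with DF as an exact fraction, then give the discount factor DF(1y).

step 1 [1y] zero: DF = P = 4883/5000 ≈ 0.976600
step 2 [2y] zero: DF = P = 943/1000 ≈ 0.943000
step 3 [3y] swap r/1=641/28555: DF=(1 − 641/28555·(0.976600+0.943000))/(1+641/28555) = 9359/10000 ≈ 0.935900

1 1 4883/5000
2 2 943/1000
3 3 9359/10000
DF(1y) = 4883/5000 ≈ 0.976600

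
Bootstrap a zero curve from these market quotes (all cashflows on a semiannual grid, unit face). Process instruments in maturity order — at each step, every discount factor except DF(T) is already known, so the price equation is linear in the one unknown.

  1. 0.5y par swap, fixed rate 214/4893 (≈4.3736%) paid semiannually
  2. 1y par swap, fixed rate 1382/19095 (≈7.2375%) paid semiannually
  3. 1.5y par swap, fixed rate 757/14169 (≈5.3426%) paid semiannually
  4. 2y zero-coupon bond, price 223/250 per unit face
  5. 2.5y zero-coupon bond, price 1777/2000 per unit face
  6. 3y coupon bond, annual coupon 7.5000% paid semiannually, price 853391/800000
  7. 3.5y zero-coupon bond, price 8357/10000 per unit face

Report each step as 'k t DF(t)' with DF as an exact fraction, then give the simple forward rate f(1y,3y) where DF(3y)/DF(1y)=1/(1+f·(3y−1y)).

step 1 [0.5y] swap r/2=107/4893: DF=(1 − 107/4893·(0))/(1+107/4893) = 4893/5000 ≈ 0.978600
step 2 [1y] swap r/2=691/19095: DF=(1 − 691/19095·(0.978600))/(1+691/19095) = 9309/10000 ≈ 0.930900
step 3 [1.5y] swap r/2=757/28338: DF=(1 − 757/28338·(0.978600+0.930900))/(1+757/28338) = 9243/10000 ≈ 0.924300
step 4 [2y] zero: DF = P = 223/250 ≈ 0.892000
step 5 [2.5y] zero: DF = P = 1777/2000 ≈ 0.888500
step 6 [3y] bond c/2=3/80: DF=(853391/800000 − 3/80·(0.978600+0.930900+0.924300+0.892000+0.888500))/(1+3/80) = 4307/5000 ≈ 0.861400
step 7 [3.5y] zero: DF = P = 8357/10000 ≈ 0.835700

1 1/2 4893/5000
2 1 9309/10000
3 3/2 9243/10000
4 2 223/250
5 5/2 1777/2000
6 3 4307/5000
7 7/2 8357/10000
f(1y,3y) = ((9309/10000)/(4307/5000) − 1)/(2) = 695/17228 ≈ 4.0341%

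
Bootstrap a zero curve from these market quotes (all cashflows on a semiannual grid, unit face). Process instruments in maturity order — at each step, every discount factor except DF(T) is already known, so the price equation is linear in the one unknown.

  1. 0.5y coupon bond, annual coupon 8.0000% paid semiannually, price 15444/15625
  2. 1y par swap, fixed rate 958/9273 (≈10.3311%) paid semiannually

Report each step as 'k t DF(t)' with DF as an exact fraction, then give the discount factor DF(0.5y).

step 1 [0.5y] bond c/2=1/25: DF=(15444/15625 − 1/25·(0))/(1+1/25) = 594/625 ≈ 0.950400
step 2 [1y] swap r/2=479/9273: DF=(1 − 479/9273·(0.950400))/(1+479/9273) = 4521/5000 ≈ 0.904200

1 1/2 594/625
2 1 4521/5000
DF(0.5y) = 594/625 ≈ 0.950400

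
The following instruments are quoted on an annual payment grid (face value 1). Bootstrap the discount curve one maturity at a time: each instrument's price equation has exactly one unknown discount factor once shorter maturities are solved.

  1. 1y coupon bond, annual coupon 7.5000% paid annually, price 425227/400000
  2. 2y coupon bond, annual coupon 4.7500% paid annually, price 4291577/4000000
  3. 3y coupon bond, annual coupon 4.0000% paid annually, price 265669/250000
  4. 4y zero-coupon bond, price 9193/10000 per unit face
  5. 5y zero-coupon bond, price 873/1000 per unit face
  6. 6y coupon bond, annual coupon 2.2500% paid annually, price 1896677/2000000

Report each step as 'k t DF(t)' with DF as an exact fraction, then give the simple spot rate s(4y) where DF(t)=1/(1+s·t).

step 1 [1y] bond c/1=3/40: DF=(425227/400000 − 3/40·(0))/(1+3/40) = 9889/10000 ≈ 0.988900
step 2 [2y] bond c/1=19/400: DF=(4291577/4000000 − 19/400·(0.988900))/(1+19/400) = 4897/5000 ≈ 0.979400
step 3 [3y] bond c/1=1/25: DF=(265669/250000 − 1/25·(0.988900+0.979400))/(1+1/25) = 9461/10000 ≈ 0.946100
step 4 [4y] zero: DF = P = 9193/10000 ≈ 0.919300
step 5 [5y] zero: DF = P = 873/1000 ≈ 0.873000
step 6 [6y] bond c/1=9/400: DF=(1896677/2000000 − 9/400·(0.988900+0.979400+0.946100+0.919300+0.873000))/(1+9/400) = 8239/10000 ≈ 0.823900

1 1 9889/10000
2 2 4897/5000
3 3 9461/10000
4 4 9193/10000
5 5 873/1000
6 6 8239/10000
s(4y) = (1/(9193/10000) − 1)/(4) = 807/36772 ≈ 2.1946%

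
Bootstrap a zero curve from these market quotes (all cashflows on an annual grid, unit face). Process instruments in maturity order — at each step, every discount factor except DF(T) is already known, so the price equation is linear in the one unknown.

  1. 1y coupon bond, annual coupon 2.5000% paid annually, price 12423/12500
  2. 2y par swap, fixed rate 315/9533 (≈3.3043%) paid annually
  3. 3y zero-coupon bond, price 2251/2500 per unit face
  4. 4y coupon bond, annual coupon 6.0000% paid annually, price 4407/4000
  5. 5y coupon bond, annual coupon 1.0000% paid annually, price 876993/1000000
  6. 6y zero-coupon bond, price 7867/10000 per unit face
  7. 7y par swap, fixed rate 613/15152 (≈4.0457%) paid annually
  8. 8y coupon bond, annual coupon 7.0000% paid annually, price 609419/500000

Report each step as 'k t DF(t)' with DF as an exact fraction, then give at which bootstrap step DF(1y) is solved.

step 1 [1y] bond c/1=1/40: DF=(12423/12500 − 1/40·(0))/(1+1/40) = 606/625 ≈ 0.969600
step 2 [2y] swap r/1=315/9533: DF=(1 − 315/9533·(0.969600))/(1+315/9533) = 937/1000 ≈ 0.937000
step 3 [3y] zero: DF = P = 2251/2500 ≈ 0.900400
step 4 [4y] bond c/1=3/50: DF=(4407/4000 − 3/50·(0.969600+0.937000+0.900400))/(1+3/50) = 1761/2000 ≈ 0.880500
step 5 [5y] bond c/1=1/100: DF=(876993/1000000 − 1/100·(0.969600+0.937000+0.900400+0.880500))/(1+1/100) = 4159/5000 ≈ 0.831800
step 6 [6y] zero: DF = P = 7867/10000 ≈ 0.786700
step 7 [7y] swap r/1=613/15152: DF=(1 − 613/15152·(0.969600+0.937000+0.900400+0.880500+0.831800+0.786700))/(1+613/15152) = 1887/2500 ≈ 0.754800
step 8 [8y] bond c/1=7/100: DF=(609419/500000 − 7/100·(0.969600+0.937000+0.900400+0.880500+0.831800+0.786700+0.754800))/(1+7/100) = 3713/5000 ≈ 0.742600

1 1 606/625
2 2 937/1000
3 3 2251/2500
4 4 1761/2000
5 5 4159/5000
6 6 7867/10000
7 7 1887/2500
8 8 3713/5000
DF(1y) is solved at step 1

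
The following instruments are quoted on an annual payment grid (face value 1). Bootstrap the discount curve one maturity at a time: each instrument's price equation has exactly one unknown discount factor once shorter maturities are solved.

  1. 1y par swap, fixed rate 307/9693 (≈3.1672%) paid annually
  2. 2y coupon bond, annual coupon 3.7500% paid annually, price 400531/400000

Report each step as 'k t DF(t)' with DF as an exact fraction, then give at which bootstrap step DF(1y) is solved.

1 1 9693/10000
2 2 9301/10000
DF(1y) is solved at step 1

step 1 [1y] swap r/1=307/9693: DF=(1 − 307/9693·(0))/(1+307/9693) = 9693/10000 ≈ 0.969300
step 2 [2y] bond c/1=3/80: DF=(400531/400000 − 3/80·(0.969300))/(1+3/80) = 9301/10000 ≈ 0.930100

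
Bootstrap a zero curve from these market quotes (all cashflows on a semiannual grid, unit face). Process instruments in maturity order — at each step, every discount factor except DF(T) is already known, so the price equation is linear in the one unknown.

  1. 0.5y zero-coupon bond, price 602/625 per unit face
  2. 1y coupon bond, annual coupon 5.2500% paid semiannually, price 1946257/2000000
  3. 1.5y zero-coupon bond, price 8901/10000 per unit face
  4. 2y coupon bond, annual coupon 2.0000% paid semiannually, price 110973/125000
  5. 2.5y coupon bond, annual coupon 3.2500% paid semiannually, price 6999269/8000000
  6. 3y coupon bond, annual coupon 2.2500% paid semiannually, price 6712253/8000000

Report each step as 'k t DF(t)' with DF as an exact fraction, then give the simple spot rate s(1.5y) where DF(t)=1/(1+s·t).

1 1/2 602/625
2 1 2309/2500
3 3/2 8901/10000
4 2 1703/2000
5 5/2 8029/10000
6 3 1951/2500
s(1.5y) = (1/(8901/10000) − 1)/(3/2) = 2198/26703 ≈ 8.2313%

step 1 [0.5y] zero: DF = P = 602/625 ≈ 0.963200
step 2 [1y] bond c/2=21/800: DF=(1946257/2000000 − 21/800·(0.963200))/(1+21/800) = 2309/2500 ≈ 0.923600
step 3 [1.5y] zero: DF = P = 8901/10000 ≈ 0.890100
step 4 [2y] bond c/2=1/100: DF=(110973/125000 − 1/100·(0.963200+0.923600+0.890100))/(1+1/100) = 1703/2000 ≈ 0.851500
step 5 [2.5y] bond c/2=13/800: DF=(6999269/8000000 − 13/800·(0.963200+0.923600+0.890100+0.851500))/(1+13/800) = 8029/10000 ≈ 0.802900
step 6 [3y] bond c/2=9/800: DF=(6712253/8000000 − 9/800·(0.963200+0.923600+0.890100+0.851500+0.802900))/(1+9/800) = 1951/2500 ≈ 0.780400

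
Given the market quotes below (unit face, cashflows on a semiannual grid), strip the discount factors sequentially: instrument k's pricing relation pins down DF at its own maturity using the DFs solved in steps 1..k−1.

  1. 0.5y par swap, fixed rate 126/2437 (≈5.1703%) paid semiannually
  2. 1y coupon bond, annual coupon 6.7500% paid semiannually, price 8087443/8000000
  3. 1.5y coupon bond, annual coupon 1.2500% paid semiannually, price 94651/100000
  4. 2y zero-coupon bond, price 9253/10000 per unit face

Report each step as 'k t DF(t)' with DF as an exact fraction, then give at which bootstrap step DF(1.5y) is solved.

1 1/2 2437/2500
2 1 9461/10000
3 3/2 9287/10000
4 2 9253/10000
DF(1.5y) is solved at step 3

step 1 [0.5y] swap r/2=63/2437: DF=(1 − 63/2437·(0))/(1+63/2437) = 2437/2500 ≈ 0.974800
step 2 [1y] bond c/2=27/800: DF=(8087443/8000000 − 27/800·(0.974800))/(1+27/800) = 9461/10000 ≈ 0.946100
step 3 [1.5y] bond c/2=1/160: DF=(94651/100000 − 1/160·(0.974800+0.946100))/(1+1/160) = 9287/10000 ≈ 0.928700
step 4 [2y] zero: DF = P = 9253/10000 ≈ 0.925300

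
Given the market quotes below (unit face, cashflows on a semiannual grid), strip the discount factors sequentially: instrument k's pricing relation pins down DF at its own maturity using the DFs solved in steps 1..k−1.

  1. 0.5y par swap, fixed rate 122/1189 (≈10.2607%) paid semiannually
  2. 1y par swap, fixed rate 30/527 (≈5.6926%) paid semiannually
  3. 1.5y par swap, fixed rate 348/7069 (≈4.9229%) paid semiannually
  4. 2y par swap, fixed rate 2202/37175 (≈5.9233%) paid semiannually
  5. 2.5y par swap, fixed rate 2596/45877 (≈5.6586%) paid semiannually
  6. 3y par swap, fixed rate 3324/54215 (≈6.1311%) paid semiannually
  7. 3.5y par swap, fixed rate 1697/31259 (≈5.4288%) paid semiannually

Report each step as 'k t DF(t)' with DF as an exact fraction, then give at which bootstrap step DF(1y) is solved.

step 1 [0.5y] swap r/2=61/1189: DF=(1 − 61/1189·(0))/(1+61/1189) = 1189/1250 ≈ 0.951200
step 2 [1y] swap r/2=15/527: DF=(1 − 15/527·(0.951200))/(1+15/527) = 473/500 ≈ 0.946000
step 3 [1.5y] swap r/2=174/7069: DF=(1 − 174/7069·(0.951200+0.946000))/(1+174/7069) = 1163/1250 ≈ 0.930400
step 4 [2y] swap r/2=1101/37175: DF=(1 − 1101/37175·(0.951200+0.946000+0.930400))/(1+1101/37175) = 8899/10000 ≈ 0.889900
step 5 [2.5y] swap r/2=1298/45877: DF=(1 − 1298/45877·(0.951200+0.946000+0.930400+0.889900))/(1+1298/45877) = 4351/5000 ≈ 0.870200
step 6 [3y] swap r/2=1662/54215: DF=(1 − 1662/54215·(0.951200+0.946000+0.930400+0.889900+0.870200))/(1+1662/54215) = 4169/5000 ≈ 0.833800
step 7 [3.5y] swap r/2=1697/62518: DF=(1 − 1697/62518·(0.951200+0.946000+0.930400+0.889900+0.870200+0.833800))/(1+1697/62518) = 8303/10000 ≈ 0.830300

1 1/2 1189/1250
2 1 473/500
3 3/2 1163/1250
4 2 8899/10000
5 5/2 4351/5000
6 3 4169/5000
7 7/2 8303/10000
DF(1y) is solved at step 2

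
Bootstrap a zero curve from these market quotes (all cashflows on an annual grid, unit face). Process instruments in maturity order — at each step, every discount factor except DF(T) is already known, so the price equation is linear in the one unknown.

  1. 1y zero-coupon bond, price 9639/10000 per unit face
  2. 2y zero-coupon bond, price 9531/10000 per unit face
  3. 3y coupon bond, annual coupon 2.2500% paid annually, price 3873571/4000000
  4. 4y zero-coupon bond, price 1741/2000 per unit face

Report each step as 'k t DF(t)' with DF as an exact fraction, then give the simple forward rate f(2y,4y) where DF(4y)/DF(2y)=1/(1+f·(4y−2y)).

step 1 [1y] zero: DF = P = 9639/10000 ≈ 0.963900
step 2 [2y] zero: DF = P = 9531/10000 ≈ 0.953100
step 3 [3y] bond c/1=9/400: DF=(3873571/4000000 − 9/400·(0.963900+0.953100))/(1+9/400) = 9049/10000 ≈ 0.904900
step 4 [4y] zero: DF = P = 1741/2000 ≈ 0.870500

1 1 9639/10000
2 2 9531/10000
3 3 9049/10000
4 4 1741/2000
f(2y,4y) = ((9531/10000)/(1741/2000) − 1)/(2) = 413/8705 ≈ 4.7444%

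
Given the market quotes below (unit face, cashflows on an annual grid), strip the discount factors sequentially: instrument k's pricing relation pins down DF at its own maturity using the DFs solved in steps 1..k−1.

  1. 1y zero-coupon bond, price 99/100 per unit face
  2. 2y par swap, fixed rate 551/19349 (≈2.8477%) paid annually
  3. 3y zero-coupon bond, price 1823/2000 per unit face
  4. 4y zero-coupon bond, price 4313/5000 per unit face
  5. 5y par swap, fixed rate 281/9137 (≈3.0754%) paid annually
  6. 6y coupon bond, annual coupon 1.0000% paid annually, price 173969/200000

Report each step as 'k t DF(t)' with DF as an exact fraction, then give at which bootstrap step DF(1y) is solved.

1 1 99/100
2 2 9449/10000
3 3 1823/2000
4 4 4313/5000
5 5 1719/2000
6 6 102/125
DF(1y) is solved at step 1

step 1 [1y] zero: DF = P = 99/100 ≈ 0.990000
step 2 [2y] swap r/1=551/19349: DF=(1 − 551/19349·(0.990000))/(1+551/19349) = 9449/10000 ≈ 0.944900
step 3 [3y] zero: DF = P = 1823/2000 ≈ 0.911500
step 4 [4y] zero: DF = P = 4313/5000 ≈ 0.862600
step 5 [5y] swap r/1=281/9137: DF=(1 − 281/9137·(0.990000+0.944900+0.911500+0.862600))/(1+281/9137) = 1719/2000 ≈ 0.859500
step 6 [6y] bond c/1=1/100: DF=(173969/200000 − 1/100·(0.990000+0.944900+0.911500+0.862600+0.859500))/(1+1/100) = 102/125 ≈ 0.816000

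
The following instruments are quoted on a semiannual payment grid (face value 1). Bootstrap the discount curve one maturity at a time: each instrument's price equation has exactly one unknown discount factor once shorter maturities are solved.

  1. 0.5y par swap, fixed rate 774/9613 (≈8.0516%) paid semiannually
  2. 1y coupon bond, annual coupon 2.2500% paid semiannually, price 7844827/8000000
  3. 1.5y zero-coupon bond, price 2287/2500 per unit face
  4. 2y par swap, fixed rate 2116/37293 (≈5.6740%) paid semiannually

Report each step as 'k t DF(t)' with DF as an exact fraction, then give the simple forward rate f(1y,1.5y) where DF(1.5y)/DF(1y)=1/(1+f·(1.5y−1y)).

step 1 [0.5y] swap r/2=387/9613: DF=(1 − 387/9613·(0))/(1+387/9613) = 9613/10000 ≈ 0.961300
step 2 [1y] bond c/2=9/800: DF=(7844827/8000000 − 9/800·(0.961300))/(1+9/800) = 959/1000 ≈ 0.959000
step 3 [1.5y] zero: DF = P = 2287/2500 ≈ 0.914800
step 4 [2y] swap r/2=1058/37293: DF=(1 − 1058/37293·(0.961300+0.959000+0.914800))/(1+1058/37293) = 4471/5000 ≈ 0.894200

1 1/2 9613/10000
2 1 959/1000
3 3/2 2287/2500
4 2 4471/5000
f(1y,1.5y) = ((959/1000)/(2287/2500) − 1)/(1/2) = 221/2287 ≈ 9.6633%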